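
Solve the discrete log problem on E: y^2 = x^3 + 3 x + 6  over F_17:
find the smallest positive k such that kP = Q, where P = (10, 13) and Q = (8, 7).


Enumerate multiples of P until we hit Q = (8, 7):
  1P = (10, 13)
  2P = (16, 6)
  3P = (7, 9)
  4P = (15, 3)
  5P = (13, 10)
  6P = (12, 6)
  7P = (3, 5)
  8P = (6, 11)
  9P = (14, 2)
  10P = (8, 7)
Match found at i = 10.

k = 10


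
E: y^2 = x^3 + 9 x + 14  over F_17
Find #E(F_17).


For each x in F_17, count y with y^2 = x^3 + 9 x + 14 mod 17:
  x = 3: RHS = 0, y in [0]  -> 1 point(s)
  x = 9: RHS = 8, y in [5, 12]  -> 2 point(s)
  x = 10: RHS = 16, y in [4, 13]  -> 2 point(s)
  x = 11: RHS = 16, y in [4, 13]  -> 2 point(s)
  x = 13: RHS = 16, y in [4, 13]  -> 2 point(s)
  x = 16: RHS = 4, y in [2, 15]  -> 2 point(s)
Affine points: 11. Add the point at infinity: total = 12.

#E(F_17) = 12


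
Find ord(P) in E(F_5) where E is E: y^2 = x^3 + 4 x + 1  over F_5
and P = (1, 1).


Compute successive multiples of P until we hit O:
  1P = (1, 1)
  2P = (4, 1)
  3P = (0, 4)
  4P = (3, 0)
  5P = (0, 1)
  6P = (4, 4)
  7P = (1, 4)
  8P = O

ord(P) = 8


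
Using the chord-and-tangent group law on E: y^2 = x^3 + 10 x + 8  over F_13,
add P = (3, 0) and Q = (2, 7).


P != Q, so use the chord formula.
s = (y2 - y1) / (x2 - x1) = (7) / (12) mod 13 = 6
x3 = s^2 - x1 - x2 mod 13 = 6^2 - 3 - 2 = 5
y3 = s (x1 - x3) - y1 mod 13 = 6 * (3 - 5) - 0 = 1

P + Q = (5, 1)


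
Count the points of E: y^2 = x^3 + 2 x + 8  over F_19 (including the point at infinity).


For each x in F_19, count y with y^2 = x^3 + 2 x + 8 mod 19:
  x = 1: RHS = 11, y in [7, 12]  -> 2 point(s)
  x = 2: RHS = 1, y in [1, 18]  -> 2 point(s)
  x = 4: RHS = 4, y in [2, 17]  -> 2 point(s)
  x = 7: RHS = 4, y in [2, 17]  -> 2 point(s)
  x = 8: RHS = 4, y in [2, 17]  -> 2 point(s)
  x = 14: RHS = 6, y in [5, 14]  -> 2 point(s)
  x = 18: RHS = 5, y in [9, 10]  -> 2 point(s)
Affine points: 14. Add the point at infinity: total = 15.

#E(F_19) = 15


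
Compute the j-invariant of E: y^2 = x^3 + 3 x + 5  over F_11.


Delta = -16(4 a^3 + 27 b^2) mod 11 = 1
-1728 * (4 a)^3 = -1728 * (4*3)^3 mod 11 = 10
j = 10 * 1^(-1) mod 11 = 10

j = 10 (mod 11)


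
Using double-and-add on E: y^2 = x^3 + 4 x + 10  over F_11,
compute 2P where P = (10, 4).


k = 2 = 10_2 (binary, LSB first: 01)
Double-and-add from P = (10, 4):
  bit 0 = 0: acc unchanged = O
  bit 1 = 1: acc = O + (5, 10) = (5, 10)

2P = (5, 10)


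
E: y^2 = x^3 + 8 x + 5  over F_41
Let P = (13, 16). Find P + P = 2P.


Doubling: s = (3 x1^2 + a) / (2 y1)
s = (3*13^2 + 8) / (2*16) mod 41 = 2
x3 = s^2 - 2 x1 mod 41 = 2^2 - 2*13 = 19
y3 = s (x1 - x3) - y1 mod 41 = 2 * (13 - 19) - 16 = 13

2P = (19, 13)


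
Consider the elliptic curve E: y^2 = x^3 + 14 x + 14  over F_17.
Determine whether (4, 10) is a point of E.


Check whether y^2 = x^3 + 14 x + 14 (mod 17) for (x, y) = (4, 10).
LHS: y^2 = 10^2 mod 17 = 15
RHS: x^3 + 14 x + 14 = 4^3 + 14*4 + 14 mod 17 = 15
LHS = RHS

Yes, on the curve


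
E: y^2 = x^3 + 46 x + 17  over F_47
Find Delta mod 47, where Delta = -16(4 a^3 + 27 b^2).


4 a^3 + 27 b^2 = 4*46^3 + 27*17^2 = 389344 + 7803 = 397147
Delta = -16 * (397147) = -6354352
Delta mod 47 = 1

Delta = 1 (mod 47)


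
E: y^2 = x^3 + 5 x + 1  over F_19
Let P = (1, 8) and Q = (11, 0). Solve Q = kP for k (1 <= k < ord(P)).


Enumerate multiples of P until we hit Q = (11, 0):
  1P = (1, 8)
  2P = (3, 10)
  3P = (16, 15)
  4P = (11, 0)
Match found at i = 4.

k = 4


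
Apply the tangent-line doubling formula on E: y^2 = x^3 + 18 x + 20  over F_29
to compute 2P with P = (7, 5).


Doubling: s = (3 x1^2 + a) / (2 y1)
s = (3*7^2 + 18) / (2*5) mod 29 = 2
x3 = s^2 - 2 x1 mod 29 = 2^2 - 2*7 = 19
y3 = s (x1 - x3) - y1 mod 29 = 2 * (7 - 19) - 5 = 0

2P = (19, 0)


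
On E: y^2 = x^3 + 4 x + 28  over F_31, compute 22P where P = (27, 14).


k = 22 = 10110_2 (binary, LSB first: 01101)
Double-and-add from P = (27, 14):
  bit 0 = 0: acc unchanged = O
  bit 1 = 1: acc = O + (26, 10) = (26, 10)
  bit 2 = 1: acc = (26, 10) + (17, 24) = (13, 18)
  bit 3 = 0: acc unchanged = (13, 18)
  bit 4 = 1: acc = (13, 18) + (8, 18) = (10, 13)

22P = (10, 13)


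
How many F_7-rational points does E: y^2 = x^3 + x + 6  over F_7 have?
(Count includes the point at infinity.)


For each x in F_7, count y with y^2 = x^3 + 1 x + 6 mod 7:
  x = 1: RHS = 1, y in [1, 6]  -> 2 point(s)
  x = 2: RHS = 2, y in [3, 4]  -> 2 point(s)
  x = 3: RHS = 1, y in [1, 6]  -> 2 point(s)
  x = 4: RHS = 4, y in [2, 5]  -> 2 point(s)
  x = 6: RHS = 4, y in [2, 5]  -> 2 point(s)
Affine points: 10. Add the point at infinity: total = 11.

#E(F_7) = 11


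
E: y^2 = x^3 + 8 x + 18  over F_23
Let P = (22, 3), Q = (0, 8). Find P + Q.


P != Q, so use the chord formula.
s = (y2 - y1) / (x2 - x1) = (5) / (1) mod 23 = 5
x3 = s^2 - x1 - x2 mod 23 = 5^2 - 22 - 0 = 3
y3 = s (x1 - x3) - y1 mod 23 = 5 * (22 - 3) - 3 = 0

P + Q = (3, 0)


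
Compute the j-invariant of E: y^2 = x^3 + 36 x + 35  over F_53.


Delta = -16(4 a^3 + 27 b^2) mod 53 = 41
-1728 * (4 a)^3 = -1728 * (4*36)^3 mod 53 = 39
j = 39 * 41^(-1) mod 53 = 10

j = 10 (mod 53)


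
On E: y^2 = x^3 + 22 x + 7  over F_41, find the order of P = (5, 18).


Compute successive multiples of P until we hit O:
  1P = (5, 18)
  2P = (40, 5)
  3P = (36, 31)
  4P = (39, 18)
  5P = (38, 23)
  6P = (8, 30)
  7P = (3, 31)
  8P = (24, 3)
  ... (continuing to 43P)
  43P = O

ord(P) = 43


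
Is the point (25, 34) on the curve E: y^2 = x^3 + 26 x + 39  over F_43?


Check whether y^2 = x^3 + 26 x + 39 (mod 43) for (x, y) = (25, 34).
LHS: y^2 = 34^2 mod 43 = 38
RHS: x^3 + 26 x + 39 = 25^3 + 26*25 + 39 mod 43 = 17
LHS != RHS

No, not on the curve


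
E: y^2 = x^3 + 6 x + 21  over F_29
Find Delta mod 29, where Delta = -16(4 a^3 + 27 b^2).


4 a^3 + 27 b^2 = 4*6^3 + 27*21^2 = 864 + 11907 = 12771
Delta = -16 * (12771) = -204336
Delta mod 29 = 27

Delta = 27 (mod 29)


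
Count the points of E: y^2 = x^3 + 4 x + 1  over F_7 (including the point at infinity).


For each x in F_7, count y with y^2 = x^3 + 4 x + 1 mod 7:
  x = 0: RHS = 1, y in [1, 6]  -> 2 point(s)
  x = 4: RHS = 4, y in [2, 5]  -> 2 point(s)
Affine points: 4. Add the point at infinity: total = 5.

#E(F_7) = 5


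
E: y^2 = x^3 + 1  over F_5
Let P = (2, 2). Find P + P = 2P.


Doubling: s = (3 x1^2 + a) / (2 y1)
s = (3*2^2 + 0) / (2*2) mod 5 = 3
x3 = s^2 - 2 x1 mod 5 = 3^2 - 2*2 = 0
y3 = s (x1 - x3) - y1 mod 5 = 3 * (2 - 0) - 2 = 4

2P = (0, 4)


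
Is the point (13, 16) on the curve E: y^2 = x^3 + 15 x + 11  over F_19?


Check whether y^2 = x^3 + 15 x + 11 (mod 19) for (x, y) = (13, 16).
LHS: y^2 = 16^2 mod 19 = 9
RHS: x^3 + 15 x + 11 = 13^3 + 15*13 + 11 mod 19 = 9
LHS = RHS

Yes, on the curve


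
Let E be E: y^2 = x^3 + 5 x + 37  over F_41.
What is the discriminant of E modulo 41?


4 a^3 + 27 b^2 = 4*5^3 + 27*37^2 = 500 + 36963 = 37463
Delta = -16 * (37463) = -599408
Delta mod 41 = 12

Delta = 12 (mod 41)


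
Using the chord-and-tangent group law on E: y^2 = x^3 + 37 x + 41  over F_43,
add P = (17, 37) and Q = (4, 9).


P != Q, so use the chord formula.
s = (y2 - y1) / (x2 - x1) = (15) / (30) mod 43 = 22
x3 = s^2 - x1 - x2 mod 43 = 22^2 - 17 - 4 = 33
y3 = s (x1 - x3) - y1 mod 43 = 22 * (17 - 33) - 37 = 41

P + Q = (33, 41)


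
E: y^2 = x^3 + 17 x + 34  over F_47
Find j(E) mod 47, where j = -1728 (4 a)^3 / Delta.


Delta = -16(4 a^3 + 27 b^2) mod 47 = 28
-1728 * (4 a)^3 = -1728 * (4*17)^3 mod 47 = 22
j = 22 * 28^(-1) mod 47 = 31

j = 31 (mod 47)


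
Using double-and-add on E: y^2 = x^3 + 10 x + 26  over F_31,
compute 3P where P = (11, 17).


k = 3 = 11_2 (binary, LSB first: 11)
Double-and-add from P = (11, 17):
  bit 0 = 1: acc = O + (11, 17) = (11, 17)
  bit 1 = 1: acc = (11, 17) + (16, 2) = (13, 20)

3P = (13, 20)


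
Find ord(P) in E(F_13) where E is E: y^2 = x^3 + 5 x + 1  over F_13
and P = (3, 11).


Compute successive multiples of P until we hit O:
  1P = (3, 11)
  2P = (6, 0)
  3P = (3, 2)
  4P = O

ord(P) = 4


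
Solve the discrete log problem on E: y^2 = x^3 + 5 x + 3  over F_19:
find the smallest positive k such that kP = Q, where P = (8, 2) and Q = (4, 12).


Enumerate multiples of P until we hit Q = (4, 12):
  1P = (8, 2)
  2P = (12, 10)
  3P = (3, 8)
  4P = (14, 9)
  5P = (1, 3)
  6P = (17, 2)
  7P = (13, 17)
  8P = (7, 1)
  9P = (5, 1)
  10P = (4, 12)
Match found at i = 10.

k = 10


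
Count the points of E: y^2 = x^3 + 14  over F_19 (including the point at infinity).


For each x in F_19, count y with y^2 = x^3 + 0 x + 14 mod 19:
  x = 5: RHS = 6, y in [5, 14]  -> 2 point(s)
  x = 10: RHS = 7, y in [8, 11]  -> 2 point(s)
  x = 13: RHS = 7, y in [8, 11]  -> 2 point(s)
  x = 15: RHS = 7, y in [8, 11]  -> 2 point(s)
  x = 16: RHS = 6, y in [5, 14]  -> 2 point(s)
  x = 17: RHS = 6, y in [5, 14]  -> 2 point(s)
Affine points: 12. Add the point at infinity: total = 13.

#E(F_19) = 13


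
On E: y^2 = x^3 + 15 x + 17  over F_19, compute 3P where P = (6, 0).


k = 3 = 11_2 (binary, LSB first: 11)
Double-and-add from P = (6, 0):
  bit 0 = 1: acc = O + (6, 0) = (6, 0)
  bit 1 = 1: acc = (6, 0) + O = (6, 0)

3P = (6, 0)


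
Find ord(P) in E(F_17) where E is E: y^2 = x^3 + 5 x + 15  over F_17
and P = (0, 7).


Compute successive multiples of P until we hit O:
  1P = (0, 7)
  2P = (16, 14)
  3P = (16, 3)
  4P = (0, 10)
  5P = O

ord(P) = 5


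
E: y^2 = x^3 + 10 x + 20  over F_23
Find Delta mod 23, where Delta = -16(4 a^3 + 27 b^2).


4 a^3 + 27 b^2 = 4*10^3 + 27*20^2 = 4000 + 10800 = 14800
Delta = -16 * (14800) = -236800
Delta mod 23 = 8

Delta = 8 (mod 23)


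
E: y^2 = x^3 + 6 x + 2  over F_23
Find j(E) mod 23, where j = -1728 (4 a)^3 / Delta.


Delta = -16(4 a^3 + 27 b^2) mod 23 = 19
-1728 * (4 a)^3 = -1728 * (4*6)^3 mod 23 = 20
j = 20 * 19^(-1) mod 23 = 18

j = 18 (mod 23)


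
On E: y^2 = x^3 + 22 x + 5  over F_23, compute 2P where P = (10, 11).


Doubling: s = (3 x1^2 + a) / (2 y1)
s = (3*10^2 + 22) / (2*11) mod 23 = 0
x3 = s^2 - 2 x1 mod 23 = 0^2 - 2*10 = 3
y3 = s (x1 - x3) - y1 mod 23 = 0 * (10 - 3) - 11 = 12

2P = (3, 12)


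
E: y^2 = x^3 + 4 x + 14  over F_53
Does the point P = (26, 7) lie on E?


Check whether y^2 = x^3 + 4 x + 14 (mod 53) for (x, y) = (26, 7).
LHS: y^2 = 7^2 mod 53 = 49
RHS: x^3 + 4 x + 14 = 26^3 + 4*26 + 14 mod 53 = 45
LHS != RHS

No, not on the curve


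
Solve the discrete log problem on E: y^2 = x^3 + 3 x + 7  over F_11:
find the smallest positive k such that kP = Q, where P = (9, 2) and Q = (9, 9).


Enumerate multiples of P until we hit Q = (9, 9):
  1P = (9, 2)
  2P = (5, 2)
  3P = (8, 9)
  4P = (10, 5)
  5P = (1, 0)
  6P = (10, 6)
  7P = (8, 2)
  8P = (5, 9)
  9P = (9, 9)
Match found at i = 9.

k = 9


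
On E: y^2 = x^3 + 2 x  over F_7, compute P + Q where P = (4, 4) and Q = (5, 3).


P != Q, so use the chord formula.
s = (y2 - y1) / (x2 - x1) = (6) / (1) mod 7 = 6
x3 = s^2 - x1 - x2 mod 7 = 6^2 - 4 - 5 = 6
y3 = s (x1 - x3) - y1 mod 7 = 6 * (4 - 6) - 4 = 5

P + Q = (6, 5)


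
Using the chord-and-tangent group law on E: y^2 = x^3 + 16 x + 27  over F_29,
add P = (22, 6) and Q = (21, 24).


P != Q, so use the chord formula.
s = (y2 - y1) / (x2 - x1) = (18) / (28) mod 29 = 11
x3 = s^2 - x1 - x2 mod 29 = 11^2 - 22 - 21 = 20
y3 = s (x1 - x3) - y1 mod 29 = 11 * (22 - 20) - 6 = 16

P + Q = (20, 16)


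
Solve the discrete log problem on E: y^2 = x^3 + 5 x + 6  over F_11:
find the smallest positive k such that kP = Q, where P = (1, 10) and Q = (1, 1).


Enumerate multiples of P until we hit Q = (1, 1):
  1P = (1, 10)
  2P = (3, 9)
  3P = (10, 0)
  4P = (3, 2)
  5P = (1, 1)
Match found at i = 5.

k = 5


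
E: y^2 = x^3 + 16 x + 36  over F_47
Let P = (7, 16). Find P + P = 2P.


Doubling: s = (3 x1^2 + a) / (2 y1)
s = (3*7^2 + 16) / (2*16) mod 47 = 33
x3 = s^2 - 2 x1 mod 47 = 33^2 - 2*7 = 41
y3 = s (x1 - x3) - y1 mod 47 = 33 * (7 - 41) - 16 = 37

2P = (41, 37)


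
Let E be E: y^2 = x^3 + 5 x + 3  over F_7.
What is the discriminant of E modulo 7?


4 a^3 + 27 b^2 = 4*5^3 + 27*3^2 = 500 + 243 = 743
Delta = -16 * (743) = -11888
Delta mod 7 = 5

Delta = 5 (mod 7)


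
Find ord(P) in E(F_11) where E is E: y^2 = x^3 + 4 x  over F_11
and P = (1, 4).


Compute successive multiples of P until we hit O:
  1P = (1, 4)
  2P = (1, 7)
  3P = O

ord(P) = 3


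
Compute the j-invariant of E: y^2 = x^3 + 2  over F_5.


Delta = -16(4 a^3 + 27 b^2) mod 5 = 2
-1728 * (4 a)^3 = -1728 * (4*0)^3 mod 5 = 0
j = 0 * 2^(-1) mod 5 = 0

j = 0 (mod 5)


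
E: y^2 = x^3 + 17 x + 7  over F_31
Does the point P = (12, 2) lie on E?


Check whether y^2 = x^3 + 17 x + 7 (mod 31) for (x, y) = (12, 2).
LHS: y^2 = 2^2 mod 31 = 4
RHS: x^3 + 17 x + 7 = 12^3 + 17*12 + 7 mod 31 = 17
LHS != RHS

No, not on the curve


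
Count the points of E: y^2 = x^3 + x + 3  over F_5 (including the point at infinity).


For each x in F_5, count y with y^2 = x^3 + 1 x + 3 mod 5:
  x = 1: RHS = 0, y in [0]  -> 1 point(s)
  x = 4: RHS = 1, y in [1, 4]  -> 2 point(s)
Affine points: 3. Add the point at infinity: total = 4.

#E(F_5) = 4


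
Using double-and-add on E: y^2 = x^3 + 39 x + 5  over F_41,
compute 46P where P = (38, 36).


k = 46 = 101110_2 (binary, LSB first: 011101)
Double-and-add from P = (38, 36):
  bit 0 = 0: acc unchanged = O
  bit 1 = 1: acc = O + (2, 38) = (2, 38)
  bit 2 = 1: acc = (2, 38) + (17, 28) = (27, 6)
  bit 3 = 1: acc = (27, 6) + (16, 16) = (30, 34)
  bit 4 = 0: acc unchanged = (30, 34)
  bit 5 = 1: acc = (30, 34) + (0, 13) = (16, 25)

46P = (16, 25)


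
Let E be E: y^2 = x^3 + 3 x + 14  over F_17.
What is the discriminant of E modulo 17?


4 a^3 + 27 b^2 = 4*3^3 + 27*14^2 = 108 + 5292 = 5400
Delta = -16 * (5400) = -86400
Delta mod 17 = 11

Delta = 11 (mod 17)


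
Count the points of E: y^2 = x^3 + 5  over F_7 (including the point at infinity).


For each x in F_7, count y with y^2 = x^3 + 0 x + 5 mod 7:
  x = 3: RHS = 4, y in [2, 5]  -> 2 point(s)
  x = 5: RHS = 4, y in [2, 5]  -> 2 point(s)
  x = 6: RHS = 4, y in [2, 5]  -> 2 point(s)
Affine points: 6. Add the point at infinity: total = 7.

#E(F_7) = 7


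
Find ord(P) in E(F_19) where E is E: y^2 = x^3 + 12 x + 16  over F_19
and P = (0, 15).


Compute successive multiples of P until we hit O:
  1P = (0, 15)
  2P = (7, 5)
  3P = (9, 6)
  4P = (11, 15)
  5P = (8, 4)
  6P = (12, 11)
  7P = (5, 12)
  8P = (6, 0)
  ... (continuing to 16P)
  16P = O

ord(P) = 16


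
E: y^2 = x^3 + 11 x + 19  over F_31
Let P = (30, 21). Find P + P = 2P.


Doubling: s = (3 x1^2 + a) / (2 y1)
s = (3*30^2 + 11) / (2*21) mod 31 = 21
x3 = s^2 - 2 x1 mod 31 = 21^2 - 2*30 = 9
y3 = s (x1 - x3) - y1 mod 31 = 21 * (30 - 9) - 21 = 17

2P = (9, 17)


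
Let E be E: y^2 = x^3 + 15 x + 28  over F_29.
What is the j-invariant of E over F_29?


Delta = -16(4 a^3 + 27 b^2) mod 29 = 24
-1728 * (4 a)^3 = -1728 * (4*15)^3 mod 29 = 9
j = 9 * 24^(-1) mod 29 = 4

j = 4 (mod 29)


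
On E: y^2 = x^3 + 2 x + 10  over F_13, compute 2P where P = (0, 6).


k = 2 = 10_2 (binary, LSB first: 01)
Double-and-add from P = (0, 6):
  bit 0 = 0: acc unchanged = O
  bit 1 = 1: acc = O + (4, 2) = (4, 2)

2P = (4, 2)


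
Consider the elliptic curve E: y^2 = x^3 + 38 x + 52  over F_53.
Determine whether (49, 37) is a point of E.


Check whether y^2 = x^3 + 38 x + 52 (mod 53) for (x, y) = (49, 37).
LHS: y^2 = 37^2 mod 53 = 44
RHS: x^3 + 38 x + 52 = 49^3 + 38*49 + 52 mod 53 = 48
LHS != RHS

No, not on the curve


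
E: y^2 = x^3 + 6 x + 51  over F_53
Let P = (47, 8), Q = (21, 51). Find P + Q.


P != Q, so use the chord formula.
s = (y2 - y1) / (x2 - x1) = (43) / (27) mod 53 = 33
x3 = s^2 - x1 - x2 mod 53 = 33^2 - 47 - 21 = 14
y3 = s (x1 - x3) - y1 mod 53 = 33 * (47 - 14) - 8 = 21

P + Q = (14, 21)


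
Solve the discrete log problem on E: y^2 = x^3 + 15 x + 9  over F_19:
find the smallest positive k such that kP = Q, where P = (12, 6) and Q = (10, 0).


Enumerate multiples of P until we hit Q = (10, 0):
  1P = (12, 6)
  2P = (11, 17)
  3P = (3, 9)
  4P = (2, 16)
  5P = (6, 7)
  6P = (10, 0)
Match found at i = 6.

k = 6


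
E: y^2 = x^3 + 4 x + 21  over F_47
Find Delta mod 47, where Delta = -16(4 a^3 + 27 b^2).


4 a^3 + 27 b^2 = 4*4^3 + 27*21^2 = 256 + 11907 = 12163
Delta = -16 * (12163) = -194608
Delta mod 47 = 19

Delta = 19 (mod 47)


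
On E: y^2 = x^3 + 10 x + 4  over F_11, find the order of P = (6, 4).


Compute successive multiples of P until we hit O:
  1P = (6, 4)
  2P = (0, 2)
  3P = (10, 2)
  4P = (9, 3)
  5P = (1, 9)
  6P = (5, 6)
  7P = (4, 3)
  8P = (4, 8)
  ... (continuing to 15P)
  15P = O

ord(P) = 15


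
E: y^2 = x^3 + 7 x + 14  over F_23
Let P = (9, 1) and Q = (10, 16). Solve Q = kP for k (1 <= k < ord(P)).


Enumerate multiples of P until we hit Q = (10, 16):
  1P = (9, 1)
  2P = (13, 5)
  3P = (2, 6)
  4P = (5, 6)
  5P = (12, 20)
  6P = (14, 21)
  7P = (16, 17)
  8P = (22, 12)
  9P = (10, 7)
  10P = (17, 20)
  11P = (3, 19)
  12P = (20, 9)
  13P = (20, 14)
  14P = (3, 4)
  15P = (17, 3)
  16P = (10, 16)
Match found at i = 16.

k = 16


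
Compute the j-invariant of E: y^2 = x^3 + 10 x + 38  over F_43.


Delta = -16(4 a^3 + 27 b^2) mod 43 = 20
-1728 * (4 a)^3 = -1728 * (4*10)^3 mod 43 = 1
j = 1 * 20^(-1) mod 43 = 28

j = 28 (mod 43)


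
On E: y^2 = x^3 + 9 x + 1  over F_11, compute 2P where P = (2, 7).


Doubling: s = (3 x1^2 + a) / (2 y1)
s = (3*2^2 + 9) / (2*7) mod 11 = 7
x3 = s^2 - 2 x1 mod 11 = 7^2 - 2*2 = 1
y3 = s (x1 - x3) - y1 mod 11 = 7 * (2 - 1) - 7 = 0

2P = (1, 0)


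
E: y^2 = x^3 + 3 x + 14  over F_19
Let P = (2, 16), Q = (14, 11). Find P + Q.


P != Q, so use the chord formula.
s = (y2 - y1) / (x2 - x1) = (14) / (12) mod 19 = 17
x3 = s^2 - x1 - x2 mod 19 = 17^2 - 2 - 14 = 7
y3 = s (x1 - x3) - y1 mod 19 = 17 * (2 - 7) - 16 = 13

P + Q = (7, 13)


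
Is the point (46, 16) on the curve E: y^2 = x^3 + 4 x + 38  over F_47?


Check whether y^2 = x^3 + 4 x + 38 (mod 47) for (x, y) = (46, 16).
LHS: y^2 = 16^2 mod 47 = 21
RHS: x^3 + 4 x + 38 = 46^3 + 4*46 + 38 mod 47 = 33
LHS != RHS

No, not on the curve


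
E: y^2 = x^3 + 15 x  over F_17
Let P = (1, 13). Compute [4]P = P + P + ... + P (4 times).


k = 4 = 100_2 (binary, LSB first: 001)
Double-and-add from P = (1, 13):
  bit 0 = 0: acc unchanged = O
  bit 1 = 0: acc unchanged = O
  bit 2 = 1: acc = O + (15, 8) = (15, 8)

4P = (15, 8)


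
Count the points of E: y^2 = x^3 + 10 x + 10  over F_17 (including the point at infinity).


For each x in F_17, count y with y^2 = x^3 + 10 x + 10 mod 17:
  x = 1: RHS = 4, y in [2, 15]  -> 2 point(s)
  x = 2: RHS = 4, y in [2, 15]  -> 2 point(s)
  x = 3: RHS = 16, y in [4, 13]  -> 2 point(s)
  x = 5: RHS = 15, y in [7, 10]  -> 2 point(s)
  x = 7: RHS = 15, y in [7, 10]  -> 2 point(s)
  x = 9: RHS = 13, y in [8, 9]  -> 2 point(s)
  x = 13: RHS = 8, y in [5, 12]  -> 2 point(s)
  x = 14: RHS = 4, y in [2, 15]  -> 2 point(s)
  x = 15: RHS = 16, y in [4, 13]  -> 2 point(s)
  x = 16: RHS = 16, y in [4, 13]  -> 2 point(s)
Affine points: 20. Add the point at infinity: total = 21.

#E(F_17) = 21


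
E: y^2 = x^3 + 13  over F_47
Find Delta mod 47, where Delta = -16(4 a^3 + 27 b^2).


4 a^3 + 27 b^2 = 4*0^3 + 27*13^2 = 0 + 4563 = 4563
Delta = -16 * (4563) = -73008
Delta mod 47 = 30

Delta = 30 (mod 47)


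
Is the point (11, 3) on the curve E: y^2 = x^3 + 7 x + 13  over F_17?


Check whether y^2 = x^3 + 7 x + 13 (mod 17) for (x, y) = (11, 3).
LHS: y^2 = 3^2 mod 17 = 9
RHS: x^3 + 7 x + 13 = 11^3 + 7*11 + 13 mod 17 = 10
LHS != RHS

No, not on the curve


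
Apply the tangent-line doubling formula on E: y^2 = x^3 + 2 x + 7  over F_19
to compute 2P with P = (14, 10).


Doubling: s = (3 x1^2 + a) / (2 y1)
s = (3*14^2 + 2) / (2*10) mod 19 = 1
x3 = s^2 - 2 x1 mod 19 = 1^2 - 2*14 = 11
y3 = s (x1 - x3) - y1 mod 19 = 1 * (14 - 11) - 10 = 12

2P = (11, 12)


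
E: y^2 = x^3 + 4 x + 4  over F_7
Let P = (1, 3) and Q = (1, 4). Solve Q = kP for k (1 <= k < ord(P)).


Enumerate multiples of P until we hit Q = (1, 4):
  1P = (1, 3)
  2P = (5, 4)
  3P = (5, 3)
  4P = (1, 4)
Match found at i = 4.

k = 4


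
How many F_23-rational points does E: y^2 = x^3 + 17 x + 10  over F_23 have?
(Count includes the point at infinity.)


For each x in F_23, count y with y^2 = x^3 + 17 x + 10 mod 23:
  x = 2: RHS = 6, y in [11, 12]  -> 2 point(s)
  x = 4: RHS = 4, y in [2, 21]  -> 2 point(s)
  x = 5: RHS = 13, y in [6, 17]  -> 2 point(s)
  x = 6: RHS = 6, y in [11, 12]  -> 2 point(s)
  x = 7: RHS = 12, y in [9, 14]  -> 2 point(s)
  x = 9: RHS = 18, y in [8, 15]  -> 2 point(s)
  x = 13: RHS = 13, y in [6, 17]  -> 2 point(s)
  x = 14: RHS = 2, y in [5, 18]  -> 2 point(s)
  x = 15: RHS = 6, y in [11, 12]  -> 2 point(s)
  x = 16: RHS = 8, y in [10, 13]  -> 2 point(s)
  x = 19: RHS = 16, y in [4, 19]  -> 2 point(s)
  x = 20: RHS = 1, y in [1, 22]  -> 2 point(s)
Affine points: 24. Add the point at infinity: total = 25.

#E(F_23) = 25


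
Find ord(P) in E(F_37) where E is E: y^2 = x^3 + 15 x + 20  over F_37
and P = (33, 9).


Compute successive multiples of P until we hit O:
  1P = (33, 9)
  2P = (11, 31)
  3P = (31, 26)
  4P = (36, 35)
  5P = (2, 13)
  6P = (23, 10)
  7P = (28, 9)
  8P = (13, 28)
  ... (continuing to 39P)
  39P = O

ord(P) = 39


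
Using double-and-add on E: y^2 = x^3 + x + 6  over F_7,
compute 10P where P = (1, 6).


k = 10 = 1010_2 (binary, LSB first: 0101)
Double-and-add from P = (1, 6):
  bit 0 = 0: acc unchanged = O
  bit 1 = 1: acc = O + (2, 3) = (2, 3)
  bit 2 = 0: acc unchanged = (2, 3)
  bit 3 = 1: acc = (2, 3) + (6, 5) = (1, 1)

10P = (1, 1)


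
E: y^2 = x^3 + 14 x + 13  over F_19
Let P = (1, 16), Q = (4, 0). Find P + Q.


P != Q, so use the chord formula.
s = (y2 - y1) / (x2 - x1) = (3) / (3) mod 19 = 1
x3 = s^2 - x1 - x2 mod 19 = 1^2 - 1 - 4 = 15
y3 = s (x1 - x3) - y1 mod 19 = 1 * (1 - 15) - 16 = 8

P + Q = (15, 8)


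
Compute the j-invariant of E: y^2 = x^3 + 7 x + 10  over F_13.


Delta = -16(4 a^3 + 27 b^2) mod 13 = 4
-1728 * (4 a)^3 = -1728 * (4*7)^3 mod 13 = 8
j = 8 * 4^(-1) mod 13 = 2

j = 2 (mod 13)


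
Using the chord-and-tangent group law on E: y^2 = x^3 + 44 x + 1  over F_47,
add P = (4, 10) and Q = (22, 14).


P != Q, so use the chord formula.
s = (y2 - y1) / (x2 - x1) = (4) / (18) mod 47 = 42
x3 = s^2 - x1 - x2 mod 47 = 42^2 - 4 - 22 = 46
y3 = s (x1 - x3) - y1 mod 47 = 42 * (4 - 46) - 10 = 12

P + Q = (46, 12)


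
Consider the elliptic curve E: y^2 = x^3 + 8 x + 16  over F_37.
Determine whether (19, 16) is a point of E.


Check whether y^2 = x^3 + 8 x + 16 (mod 37) for (x, y) = (19, 16).
LHS: y^2 = 16^2 mod 37 = 34
RHS: x^3 + 8 x + 16 = 19^3 + 8*19 + 16 mod 37 = 34
LHS = RHS

Yes, on the curve


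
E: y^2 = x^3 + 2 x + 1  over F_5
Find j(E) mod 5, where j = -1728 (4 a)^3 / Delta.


Delta = -16(4 a^3 + 27 b^2) mod 5 = 1
-1728 * (4 a)^3 = -1728 * (4*2)^3 mod 5 = 4
j = 4 * 1^(-1) mod 5 = 4

j = 4 (mod 5)


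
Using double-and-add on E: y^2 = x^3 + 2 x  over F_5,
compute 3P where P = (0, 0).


k = 3 = 11_2 (binary, LSB first: 11)
Double-and-add from P = (0, 0):
  bit 0 = 1: acc = O + (0, 0) = (0, 0)
  bit 1 = 1: acc = (0, 0) + O = (0, 0)

3P = (0, 0)


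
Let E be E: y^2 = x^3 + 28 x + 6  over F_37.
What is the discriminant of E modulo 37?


4 a^3 + 27 b^2 = 4*28^3 + 27*6^2 = 87808 + 972 = 88780
Delta = -16 * (88780) = -1420480
Delta mod 37 = 24

Delta = 24 (mod 37)


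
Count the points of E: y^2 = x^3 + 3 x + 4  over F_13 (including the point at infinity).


For each x in F_13, count y with y^2 = x^3 + 3 x + 4 mod 13:
  x = 0: RHS = 4, y in [2, 11]  -> 2 point(s)
  x = 3: RHS = 1, y in [1, 12]  -> 2 point(s)
  x = 5: RHS = 1, y in [1, 12]  -> 2 point(s)
  x = 6: RHS = 4, y in [2, 11]  -> 2 point(s)
  x = 7: RHS = 4, y in [2, 11]  -> 2 point(s)
  x = 11: RHS = 3, y in [4, 9]  -> 2 point(s)
  x = 12: RHS = 0, y in [0]  -> 1 point(s)
Affine points: 13. Add the point at infinity: total = 14.

#E(F_13) = 14


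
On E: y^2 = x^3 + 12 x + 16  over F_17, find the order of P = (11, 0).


Compute successive multiples of P until we hit O:
  1P = (11, 0)
  2P = O

ord(P) = 2


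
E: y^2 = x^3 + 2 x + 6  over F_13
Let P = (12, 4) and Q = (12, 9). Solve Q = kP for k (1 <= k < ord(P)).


Enumerate multiples of P until we hit Q = (12, 9):
  1P = (12, 4)
  2P = (3, 0)
  3P = (12, 9)
Match found at i = 3.

k = 3


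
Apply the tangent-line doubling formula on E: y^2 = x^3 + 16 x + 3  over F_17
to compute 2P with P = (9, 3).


Doubling: s = (3 x1^2 + a) / (2 y1)
s = (3*9^2 + 16) / (2*3) mod 17 = 12
x3 = s^2 - 2 x1 mod 17 = 12^2 - 2*9 = 7
y3 = s (x1 - x3) - y1 mod 17 = 12 * (9 - 7) - 3 = 4

2P = (7, 4)


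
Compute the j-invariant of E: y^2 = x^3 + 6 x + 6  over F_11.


Delta = -16(4 a^3 + 27 b^2) mod 11 = 5
-1728 * (4 a)^3 = -1728 * (4*6)^3 mod 11 = 3
j = 3 * 5^(-1) mod 11 = 5

j = 5 (mod 11)


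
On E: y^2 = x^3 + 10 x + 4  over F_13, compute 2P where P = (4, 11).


Doubling: s = (3 x1^2 + a) / (2 y1)
s = (3*4^2 + 10) / (2*11) mod 13 = 5
x3 = s^2 - 2 x1 mod 13 = 5^2 - 2*4 = 4
y3 = s (x1 - x3) - y1 mod 13 = 5 * (4 - 4) - 11 = 2

2P = (4, 2)


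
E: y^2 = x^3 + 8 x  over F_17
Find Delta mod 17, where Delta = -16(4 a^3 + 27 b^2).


4 a^3 + 27 b^2 = 4*8^3 + 27*0^2 = 2048 + 0 = 2048
Delta = -16 * (2048) = -32768
Delta mod 17 = 8

Delta = 8 (mod 17)


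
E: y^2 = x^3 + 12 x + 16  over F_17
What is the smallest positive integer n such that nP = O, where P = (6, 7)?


Compute successive multiples of P until we hit O:
  1P = (6, 7)
  2P = (7, 16)
  3P = (0, 13)
  4P = (12, 16)
  5P = (14, 15)
  6P = (15, 1)
  7P = (4, 3)
  8P = (11, 0)
  ... (continuing to 16P)
  16P = O

ord(P) = 16


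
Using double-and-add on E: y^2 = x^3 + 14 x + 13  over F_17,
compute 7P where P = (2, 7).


k = 7 = 111_2 (binary, LSB first: 111)
Double-and-add from P = (2, 7):
  bit 0 = 1: acc = O + (2, 7) = (2, 7)
  bit 1 = 1: acc = (2, 7) + (5, 2) = (9, 16)
  bit 2 = 1: acc = (9, 16) + (8, 12) = (16, 7)

7P = (16, 7)


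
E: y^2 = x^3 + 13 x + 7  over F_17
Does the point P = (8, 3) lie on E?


Check whether y^2 = x^3 + 13 x + 7 (mod 17) for (x, y) = (8, 3).
LHS: y^2 = 3^2 mod 17 = 9
RHS: x^3 + 13 x + 7 = 8^3 + 13*8 + 7 mod 17 = 11
LHS != RHS

No, not on the curve


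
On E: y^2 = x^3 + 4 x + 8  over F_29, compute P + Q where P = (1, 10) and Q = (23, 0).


P != Q, so use the chord formula.
s = (y2 - y1) / (x2 - x1) = (19) / (22) mod 29 = 18
x3 = s^2 - x1 - x2 mod 29 = 18^2 - 1 - 23 = 10
y3 = s (x1 - x3) - y1 mod 29 = 18 * (1 - 10) - 10 = 2

P + Q = (10, 2)


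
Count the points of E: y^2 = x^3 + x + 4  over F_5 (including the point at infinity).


For each x in F_5, count y with y^2 = x^3 + 1 x + 4 mod 5:
  x = 0: RHS = 4, y in [2, 3]  -> 2 point(s)
  x = 1: RHS = 1, y in [1, 4]  -> 2 point(s)
  x = 2: RHS = 4, y in [2, 3]  -> 2 point(s)
  x = 3: RHS = 4, y in [2, 3]  -> 2 point(s)
Affine points: 8. Add the point at infinity: total = 9.

#E(F_5) = 9


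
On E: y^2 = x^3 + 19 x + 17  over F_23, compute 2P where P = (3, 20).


Doubling: s = (3 x1^2 + a) / (2 y1)
s = (3*3^2 + 19) / (2*20) mod 23 = 0
x3 = s^2 - 2 x1 mod 23 = 0^2 - 2*3 = 17
y3 = s (x1 - x3) - y1 mod 23 = 0 * (3 - 17) - 20 = 3

2P = (17, 3)


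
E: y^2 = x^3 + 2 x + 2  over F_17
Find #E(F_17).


For each x in F_17, count y with y^2 = x^3 + 2 x + 2 mod 17:
  x = 0: RHS = 2, y in [6, 11]  -> 2 point(s)
  x = 3: RHS = 1, y in [1, 16]  -> 2 point(s)
  x = 5: RHS = 1, y in [1, 16]  -> 2 point(s)
  x = 6: RHS = 9, y in [3, 14]  -> 2 point(s)
  x = 7: RHS = 2, y in [6, 11]  -> 2 point(s)
  x = 9: RHS = 1, y in [1, 16]  -> 2 point(s)
  x = 10: RHS = 2, y in [6, 11]  -> 2 point(s)
  x = 13: RHS = 15, y in [7, 10]  -> 2 point(s)
  x = 16: RHS = 16, y in [4, 13]  -> 2 point(s)
Affine points: 18. Add the point at infinity: total = 19.

#E(F_17) = 19


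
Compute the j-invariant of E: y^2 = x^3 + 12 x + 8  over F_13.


Delta = -16(4 a^3 + 27 b^2) mod 13 = 2
-1728 * (4 a)^3 = -1728 * (4*12)^3 mod 13 = 1
j = 1 * 2^(-1) mod 13 = 7

j = 7 (mod 13)


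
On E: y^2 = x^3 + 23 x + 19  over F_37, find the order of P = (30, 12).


Compute successive multiples of P until we hit O:
  1P = (30, 12)
  2P = (30, 25)
  3P = O

ord(P) = 3


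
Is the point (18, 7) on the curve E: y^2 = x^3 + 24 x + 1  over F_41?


Check whether y^2 = x^3 + 24 x + 1 (mod 41) for (x, y) = (18, 7).
LHS: y^2 = 7^2 mod 41 = 8
RHS: x^3 + 24 x + 1 = 18^3 + 24*18 + 1 mod 41 = 33
LHS != RHS

No, not on the curve


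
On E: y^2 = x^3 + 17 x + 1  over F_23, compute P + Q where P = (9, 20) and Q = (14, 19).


P != Q, so use the chord formula.
s = (y2 - y1) / (x2 - x1) = (22) / (5) mod 23 = 9
x3 = s^2 - x1 - x2 mod 23 = 9^2 - 9 - 14 = 12
y3 = s (x1 - x3) - y1 mod 23 = 9 * (9 - 12) - 20 = 22

P + Q = (12, 22)


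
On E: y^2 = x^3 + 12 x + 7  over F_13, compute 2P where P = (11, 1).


k = 2 = 10_2 (binary, LSB first: 01)
Double-and-add from P = (11, 1):
  bit 0 = 0: acc unchanged = O
  bit 1 = 1: acc = O + (5, 6) = (5, 6)

2P = (5, 6)


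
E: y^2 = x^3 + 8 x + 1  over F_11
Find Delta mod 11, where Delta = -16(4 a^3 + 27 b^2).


4 a^3 + 27 b^2 = 4*8^3 + 27*1^2 = 2048 + 27 = 2075
Delta = -16 * (2075) = -33200
Delta mod 11 = 9

Delta = 9 (mod 11)


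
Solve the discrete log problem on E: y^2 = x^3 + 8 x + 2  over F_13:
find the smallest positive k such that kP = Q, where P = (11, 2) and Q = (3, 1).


Enumerate multiples of P until we hit Q = (3, 1):
  1P = (11, 2)
  2P = (3, 12)
  3P = (3, 1)
Match found at i = 3.

k = 3


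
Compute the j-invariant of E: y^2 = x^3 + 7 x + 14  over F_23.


Delta = -16(4 a^3 + 27 b^2) mod 23 = 4
-1728 * (4 a)^3 = -1728 * (4*7)^3 mod 23 = 16
j = 16 * 4^(-1) mod 23 = 4

j = 4 (mod 23)


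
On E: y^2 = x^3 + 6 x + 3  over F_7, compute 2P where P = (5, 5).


k = 2 = 10_2 (binary, LSB first: 01)
Double-and-add from P = (5, 5):
  bit 0 = 0: acc unchanged = O
  bit 1 = 1: acc = O + (5, 2) = (5, 2)

2P = (5, 2)


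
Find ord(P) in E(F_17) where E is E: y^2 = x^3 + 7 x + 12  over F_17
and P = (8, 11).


Compute successive multiples of P until we hit O:
  1P = (8, 11)
  2P = (2, 0)
  3P = (8, 6)
  4P = O

ord(P) = 4


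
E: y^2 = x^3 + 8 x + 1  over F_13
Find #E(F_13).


For each x in F_13, count y with y^2 = x^3 + 8 x + 1 mod 13:
  x = 0: RHS = 1, y in [1, 12]  -> 2 point(s)
  x = 1: RHS = 10, y in [6, 7]  -> 2 point(s)
  x = 2: RHS = 12, y in [5, 8]  -> 2 point(s)
  x = 3: RHS = 0, y in [0]  -> 1 point(s)
  x = 5: RHS = 10, y in [6, 7]  -> 2 point(s)
  x = 7: RHS = 10, y in [6, 7]  -> 2 point(s)
  x = 9: RHS = 9, y in [3, 10]  -> 2 point(s)
  x = 11: RHS = 3, y in [4, 9]  -> 2 point(s)
Affine points: 15. Add the point at infinity: total = 16.

#E(F_13) = 16


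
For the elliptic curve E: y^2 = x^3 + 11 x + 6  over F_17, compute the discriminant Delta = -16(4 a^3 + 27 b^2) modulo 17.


4 a^3 + 27 b^2 = 4*11^3 + 27*6^2 = 5324 + 972 = 6296
Delta = -16 * (6296) = -100736
Delta mod 17 = 6

Delta = 6 (mod 17)


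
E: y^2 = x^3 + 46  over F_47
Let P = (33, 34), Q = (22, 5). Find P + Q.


P != Q, so use the chord formula.
s = (y2 - y1) / (x2 - x1) = (18) / (36) mod 47 = 24
x3 = s^2 - x1 - x2 mod 47 = 24^2 - 33 - 22 = 4
y3 = s (x1 - x3) - y1 mod 47 = 24 * (33 - 4) - 34 = 4

P + Q = (4, 4)


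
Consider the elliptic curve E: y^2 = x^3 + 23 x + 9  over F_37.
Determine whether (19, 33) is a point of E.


Check whether y^2 = x^3 + 23 x + 9 (mod 37) for (x, y) = (19, 33).
LHS: y^2 = 33^2 mod 37 = 16
RHS: x^3 + 23 x + 9 = 19^3 + 23*19 + 9 mod 37 = 16
LHS = RHS

Yes, on the curve


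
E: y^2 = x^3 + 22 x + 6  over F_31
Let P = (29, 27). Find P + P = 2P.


Doubling: s = (3 x1^2 + a) / (2 y1)
s = (3*29^2 + 22) / (2*27) mod 31 = 19
x3 = s^2 - 2 x1 mod 31 = 19^2 - 2*29 = 24
y3 = s (x1 - x3) - y1 mod 31 = 19 * (29 - 24) - 27 = 6

2P = (24, 6)


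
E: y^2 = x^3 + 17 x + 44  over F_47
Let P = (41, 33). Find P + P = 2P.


Doubling: s = (3 x1^2 + a) / (2 y1)
s = (3*41^2 + 17) / (2*33) mod 47 = 14
x3 = s^2 - 2 x1 mod 47 = 14^2 - 2*41 = 20
y3 = s (x1 - x3) - y1 mod 47 = 14 * (41 - 20) - 33 = 26

2P = (20, 26)


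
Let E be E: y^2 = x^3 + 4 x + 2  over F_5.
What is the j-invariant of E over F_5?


Delta = -16(4 a^3 + 27 b^2) mod 5 = 1
-1728 * (4 a)^3 = -1728 * (4*4)^3 mod 5 = 2
j = 2 * 1^(-1) mod 5 = 2

j = 2 (mod 5)


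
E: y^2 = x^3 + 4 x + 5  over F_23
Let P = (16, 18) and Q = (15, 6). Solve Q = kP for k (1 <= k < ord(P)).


Enumerate multiples of P until we hit Q = (15, 6):
  1P = (16, 18)
  2P = (15, 6)
Match found at i = 2.

k = 2


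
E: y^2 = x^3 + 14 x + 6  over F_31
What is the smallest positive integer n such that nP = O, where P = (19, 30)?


Compute successive multiples of P until we hit O:
  1P = (19, 30)
  2P = (29, 30)
  3P = (14, 1)
  4P = (18, 13)
  5P = (4, 8)
  6P = (22, 9)
  7P = (8, 17)
  8P = (20, 28)
  ... (continuing to 25P)
  25P = O

ord(P) = 25


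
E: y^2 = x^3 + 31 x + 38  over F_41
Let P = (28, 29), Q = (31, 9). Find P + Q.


P != Q, so use the chord formula.
s = (y2 - y1) / (x2 - x1) = (21) / (3) mod 41 = 7
x3 = s^2 - x1 - x2 mod 41 = 7^2 - 28 - 31 = 31
y3 = s (x1 - x3) - y1 mod 41 = 7 * (28 - 31) - 29 = 32

P + Q = (31, 32)


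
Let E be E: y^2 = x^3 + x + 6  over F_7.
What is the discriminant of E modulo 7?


4 a^3 + 27 b^2 = 4*1^3 + 27*6^2 = 4 + 972 = 976
Delta = -16 * (976) = -15616
Delta mod 7 = 1

Delta = 1 (mod 7)


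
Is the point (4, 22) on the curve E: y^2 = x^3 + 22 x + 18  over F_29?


Check whether y^2 = x^3 + 22 x + 18 (mod 29) for (x, y) = (4, 22).
LHS: y^2 = 22^2 mod 29 = 20
RHS: x^3 + 22 x + 18 = 4^3 + 22*4 + 18 mod 29 = 25
LHS != RHS

No, not on the curve


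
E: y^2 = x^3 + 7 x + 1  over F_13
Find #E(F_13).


For each x in F_13, count y with y^2 = x^3 + 7 x + 1 mod 13:
  x = 0: RHS = 1, y in [1, 12]  -> 2 point(s)
  x = 1: RHS = 9, y in [3, 10]  -> 2 point(s)
  x = 2: RHS = 10, y in [6, 7]  -> 2 point(s)
  x = 3: RHS = 10, y in [6, 7]  -> 2 point(s)
  x = 6: RHS = 12, y in [5, 8]  -> 2 point(s)
  x = 7: RHS = 3, y in [4, 9]  -> 2 point(s)
  x = 8: RHS = 10, y in [6, 7]  -> 2 point(s)
  x = 9: RHS = 0, y in [0]  -> 1 point(s)
Affine points: 15. Add the point at infinity: total = 16.

#E(F_13) = 16


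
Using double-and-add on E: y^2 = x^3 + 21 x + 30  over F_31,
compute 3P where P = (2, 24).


k = 3 = 11_2 (binary, LSB first: 11)
Double-and-add from P = (2, 24):
  bit 0 = 1: acc = O + (2, 24) = (2, 24)
  bit 1 = 1: acc = (2, 24) + (15, 0) = (2, 7)

3P = (2, 7)


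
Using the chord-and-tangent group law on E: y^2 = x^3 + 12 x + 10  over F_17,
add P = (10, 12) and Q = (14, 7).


P != Q, so use the chord formula.
s = (y2 - y1) / (x2 - x1) = (12) / (4) mod 17 = 3
x3 = s^2 - x1 - x2 mod 17 = 3^2 - 10 - 14 = 2
y3 = s (x1 - x3) - y1 mod 17 = 3 * (10 - 2) - 12 = 12

P + Q = (2, 12)


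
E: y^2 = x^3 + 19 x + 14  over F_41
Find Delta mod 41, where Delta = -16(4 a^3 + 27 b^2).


4 a^3 + 27 b^2 = 4*19^3 + 27*14^2 = 27436 + 5292 = 32728
Delta = -16 * (32728) = -523648
Delta mod 41 = 4

Delta = 4 (mod 41)


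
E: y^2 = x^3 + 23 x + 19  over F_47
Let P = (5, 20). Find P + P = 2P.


Doubling: s = (3 x1^2 + a) / (2 y1)
s = (3*5^2 + 23) / (2*20) mod 47 = 33
x3 = s^2 - 2 x1 mod 47 = 33^2 - 2*5 = 45
y3 = s (x1 - x3) - y1 mod 47 = 33 * (5 - 45) - 20 = 23

2P = (45, 23)


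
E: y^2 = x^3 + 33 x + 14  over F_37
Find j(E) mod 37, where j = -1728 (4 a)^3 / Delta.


Delta = -16(4 a^3 + 27 b^2) mod 37 = 10
-1728 * (4 a)^3 = -1728 * (4*33)^3 mod 37 = 10
j = 10 * 10^(-1) mod 37 = 1

j = 1 (mod 37)


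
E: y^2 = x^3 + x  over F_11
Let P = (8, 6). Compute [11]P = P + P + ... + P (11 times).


k = 11 = 1011_2 (binary, LSB first: 1101)
Double-and-add from P = (8, 6):
  bit 0 = 1: acc = O + (8, 6) = (8, 6)
  bit 1 = 1: acc = (8, 6) + (9, 10) = (10, 8)
  bit 2 = 0: acc unchanged = (10, 8)
  bit 3 = 1: acc = (10, 8) + (5, 3) = (8, 5)

11P = (8, 5)


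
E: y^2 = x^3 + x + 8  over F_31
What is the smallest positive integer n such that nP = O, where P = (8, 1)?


Compute successive multiples of P until we hit O:
  1P = (8, 1)
  2P = (4, 13)
  3P = (28, 28)
  4P = (0, 16)
  5P = (27, 23)
  6P = (14, 10)
  7P = (19, 29)
  8P = (1, 14)
  ... (continuing to 35P)
  35P = O

ord(P) = 35


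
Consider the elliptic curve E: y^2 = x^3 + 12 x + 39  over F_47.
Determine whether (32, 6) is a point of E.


Check whether y^2 = x^3 + 12 x + 39 (mod 47) for (x, y) = (32, 6).
LHS: y^2 = 6^2 mod 47 = 36
RHS: x^3 + 12 x + 39 = 32^3 + 12*32 + 39 mod 47 = 9
LHS != RHS

No, not on the curve


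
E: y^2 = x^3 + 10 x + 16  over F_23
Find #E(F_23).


For each x in F_23, count y with y^2 = x^3 + 10 x + 16 mod 23:
  x = 0: RHS = 16, y in [4, 19]  -> 2 point(s)
  x = 1: RHS = 4, y in [2, 21]  -> 2 point(s)
  x = 3: RHS = 4, y in [2, 21]  -> 2 point(s)
  x = 6: RHS = 16, y in [4, 19]  -> 2 point(s)
  x = 10: RHS = 12, y in [9, 14]  -> 2 point(s)
  x = 11: RHS = 8, y in [10, 13]  -> 2 point(s)
  x = 12: RHS = 1, y in [1, 22]  -> 2 point(s)
  x = 14: RHS = 2, y in [5, 18]  -> 2 point(s)
  x = 17: RHS = 16, y in [4, 19]  -> 2 point(s)
  x = 18: RHS = 2, y in [5, 18]  -> 2 point(s)
  x = 19: RHS = 4, y in [2, 21]  -> 2 point(s)
Affine points: 22. Add the point at infinity: total = 23.

#E(F_23) = 23


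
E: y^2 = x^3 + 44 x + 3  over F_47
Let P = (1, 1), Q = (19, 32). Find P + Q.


P != Q, so use the chord formula.
s = (y2 - y1) / (x2 - x1) = (31) / (18) mod 47 = 20
x3 = s^2 - x1 - x2 mod 47 = 20^2 - 1 - 19 = 4
y3 = s (x1 - x3) - y1 mod 47 = 20 * (1 - 4) - 1 = 33

P + Q = (4, 33)


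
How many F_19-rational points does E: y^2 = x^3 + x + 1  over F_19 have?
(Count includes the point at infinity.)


For each x in F_19, count y with y^2 = x^3 + 1 x + 1 mod 19:
  x = 0: RHS = 1, y in [1, 18]  -> 2 point(s)
  x = 2: RHS = 11, y in [7, 12]  -> 2 point(s)
  x = 5: RHS = 17, y in [6, 13]  -> 2 point(s)
  x = 7: RHS = 9, y in [3, 16]  -> 2 point(s)
  x = 9: RHS = 17, y in [6, 13]  -> 2 point(s)
  x = 10: RHS = 4, y in [2, 17]  -> 2 point(s)
  x = 13: RHS = 7, y in [8, 11]  -> 2 point(s)
  x = 14: RHS = 4, y in [2, 17]  -> 2 point(s)
  x = 15: RHS = 9, y in [3, 16]  -> 2 point(s)
  x = 16: RHS = 9, y in [3, 16]  -> 2 point(s)
Affine points: 20. Add the point at infinity: total = 21.

#E(F_19) = 21


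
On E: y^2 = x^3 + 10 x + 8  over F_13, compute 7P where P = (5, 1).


k = 7 = 111_2 (binary, LSB first: 111)
Double-and-add from P = (5, 1):
  bit 0 = 1: acc = O + (5, 1) = (5, 1)
  bit 1 = 1: acc = (5, 1) + (12, 7) = (10, 4)
  bit 2 = 1: acc = (10, 4) + (2, 6) = (10, 9)

7P = (10, 9)


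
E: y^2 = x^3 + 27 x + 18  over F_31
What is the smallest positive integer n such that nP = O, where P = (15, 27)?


Compute successive multiples of P until we hit O:
  1P = (15, 27)
  2P = (15, 4)
  3P = O

ord(P) = 3


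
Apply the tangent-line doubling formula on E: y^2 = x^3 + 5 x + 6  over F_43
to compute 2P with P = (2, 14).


Doubling: s = (3 x1^2 + a) / (2 y1)
s = (3*2^2 + 5) / (2*14) mod 43 = 39
x3 = s^2 - 2 x1 mod 43 = 39^2 - 2*2 = 12
y3 = s (x1 - x3) - y1 mod 43 = 39 * (2 - 12) - 14 = 26

2P = (12, 26)


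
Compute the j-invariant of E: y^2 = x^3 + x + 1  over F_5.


Delta = -16(4 a^3 + 27 b^2) mod 5 = 4
-1728 * (4 a)^3 = -1728 * (4*1)^3 mod 5 = 3
j = 3 * 4^(-1) mod 5 = 2

j = 2 (mod 5)


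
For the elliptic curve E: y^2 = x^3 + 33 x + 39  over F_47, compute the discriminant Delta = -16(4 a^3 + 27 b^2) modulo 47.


4 a^3 + 27 b^2 = 4*33^3 + 27*39^2 = 143748 + 41067 = 184815
Delta = -16 * (184815) = -2957040
Delta mod 47 = 12

Delta = 12 (mod 47)


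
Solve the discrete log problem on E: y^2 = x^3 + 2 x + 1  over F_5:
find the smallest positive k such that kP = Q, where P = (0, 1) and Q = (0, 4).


Enumerate multiples of P until we hit Q = (0, 4):
  1P = (0, 1)
  2P = (1, 3)
  3P = (3, 3)
  4P = (3, 2)
  5P = (1, 2)
  6P = (0, 4)
Match found at i = 6.

k = 6
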